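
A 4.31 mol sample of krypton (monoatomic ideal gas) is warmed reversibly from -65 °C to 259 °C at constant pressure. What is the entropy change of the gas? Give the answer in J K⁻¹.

In kelvin: T₁ = 208.15 K, T₂ = 532.15 K. At constant pressure, ΔS = nC_p ln(T₂/T₁) with C_p = 5R/2 = 20.79 J mol⁻¹ K⁻¹.
ΔS = 4.31 × 20.79 × ln(532.15/208.15) = 84.1 J/K.

ΔS = 84.1 J/K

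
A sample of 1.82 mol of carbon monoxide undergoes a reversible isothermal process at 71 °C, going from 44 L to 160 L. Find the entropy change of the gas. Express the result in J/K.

For an isothermal ideal gas ΔS_gas = nR ln(V₂/V₁) = 1.82 × 8.314 × ln(160/44) = 19.5 J/K.

ΔS_gas = 19.5 J/K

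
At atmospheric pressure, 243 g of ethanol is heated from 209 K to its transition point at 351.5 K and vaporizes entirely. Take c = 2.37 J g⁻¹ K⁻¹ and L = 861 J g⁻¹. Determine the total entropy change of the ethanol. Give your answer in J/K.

Warming step: ΔS₁ = m c ln(T_tr/T_i) = 243 × 2.37 × ln(351.5/209) = 299.4 J/K.
Phase change: ΔS₂ = +mL/T_tr = 243 × 861 / 351.5 = 595.2 J/K.
ΔS_total = (299.4) + (595.2) = 895 J/K.

ΔS = 895 J/K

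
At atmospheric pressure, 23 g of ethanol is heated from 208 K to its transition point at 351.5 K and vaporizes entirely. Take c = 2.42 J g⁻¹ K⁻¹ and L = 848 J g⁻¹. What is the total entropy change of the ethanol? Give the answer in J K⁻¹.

ΔS = 84.7 J/K

Warming step: ΔS₁ = m c ln(T_tr/T_i) = 23 × 2.42 × ln(351.5/208) = 29.2 J/K.
Phase change: ΔS₂ = +mL/T_tr = 23 × 848 / 351.5 = 55.49 J/K.
ΔS_total = (29.2) + (55.49) = 84.7 J/K.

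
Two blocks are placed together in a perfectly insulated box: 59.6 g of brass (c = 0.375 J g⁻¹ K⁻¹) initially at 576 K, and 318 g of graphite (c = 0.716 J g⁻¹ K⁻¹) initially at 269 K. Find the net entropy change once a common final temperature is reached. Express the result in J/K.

ΔS_total = 7.27 J/K

Energy balance: T_f = (m₁c₁T₁ + m₂c₂T₂)/(m₁c₁ + m₂c₂) = 296.44 K.
ΔS₁ = m₁c₁ ln(T_f/T₁) = 22.35 × ln(296.44/576) = -14.85 J/K.
ΔS₂ = m₂c₂ ln(T_f/T₂) = 227.688 × ln(296.44/269) = 22.12 J/K.
ΔS_total = -14.85 + 22.12 = 7.27 J/K.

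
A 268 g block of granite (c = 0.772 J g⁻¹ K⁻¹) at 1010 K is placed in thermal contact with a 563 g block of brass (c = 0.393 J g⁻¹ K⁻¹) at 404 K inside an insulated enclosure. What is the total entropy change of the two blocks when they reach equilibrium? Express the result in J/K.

ΔS_total = 43.8 J/K

Energy balance: T_f = (m₁c₁T₁ + m₂c₂T₂)/(m₁c₁ + m₂c₂) = 696.84 K.
ΔS₁ = m₁c₁ ln(T_f/T₁) = 206.896 × ln(696.84/1010) = -76.79 J/K.
ΔS₂ = m₂c₂ ln(T_f/T₂) = 221.259 × ln(696.84/404) = 120.6 J/K.
ΔS_total = -76.79 + 120.6 = 43.8 J/K.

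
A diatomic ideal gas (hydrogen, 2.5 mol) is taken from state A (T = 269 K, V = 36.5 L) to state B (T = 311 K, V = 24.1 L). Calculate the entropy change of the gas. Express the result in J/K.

ΔS = -1.09 J/K

Entropy is a state function: ΔS = nC_V ln(T₂/T₁) + nR ln(V₂/V₁), with C_V = 5R/2 = 20.79 J mol⁻¹ K⁻¹ for a diatomic ideal gas.
ΔS = 2.5 × [20.79 × ln(311/269) + 8.314 × ln(24.1/36.5)] = -1.09 J/K.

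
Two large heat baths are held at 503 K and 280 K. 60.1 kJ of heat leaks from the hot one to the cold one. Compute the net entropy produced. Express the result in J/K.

ΔS_hot = −Q/T_H = −60100/503 = -119.48 J/K and ΔS_cold = +Q/T_C = 60100/280 = 214.64 J/K.
ΔS_total = -119.48 + 214.64 = 95.2 J/K, positive as the second law requires.

ΔS_total = 95.2 J/K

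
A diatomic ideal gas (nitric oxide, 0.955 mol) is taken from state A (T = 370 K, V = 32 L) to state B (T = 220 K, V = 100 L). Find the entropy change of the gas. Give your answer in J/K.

Entropy is a state function: ΔS = nC_V ln(T₂/T₁) + nR ln(V₂/V₁), with C_V = 5R/2 = 20.79 J mol⁻¹ K⁻¹ for a diatomic ideal gas.
ΔS = 0.955 × [20.79 × ln(220/370) + 8.314 × ln(100/32)] = -1.27 J/K.

ΔS = -1.27 J/K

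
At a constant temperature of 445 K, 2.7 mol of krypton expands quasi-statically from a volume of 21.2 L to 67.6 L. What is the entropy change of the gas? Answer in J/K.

ΔS_gas = 26 J/K

For an isothermal ideal gas ΔS_gas = nR ln(V₂/V₁) = 2.7 × 8.314 × ln(67.6/21.2) = 26 J/K.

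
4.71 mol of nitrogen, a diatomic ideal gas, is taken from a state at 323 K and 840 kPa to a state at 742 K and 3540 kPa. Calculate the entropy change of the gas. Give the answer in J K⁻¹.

ΔS = 57.7 J/K

ΔS = nC_p ln(T₂/T₁) − nR ln(P₂/P₁), with C_p = 7R/2 = 29.1 J mol⁻¹ K⁻¹ for a diatomic ideal gas.
ΔS = 4.71 × [29.1 × ln(742/323) − 8.314 × ln(3540/840)] = 57.7 J/K.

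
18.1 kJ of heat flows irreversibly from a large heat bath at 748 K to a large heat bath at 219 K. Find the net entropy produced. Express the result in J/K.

ΔS_total = 58.5 J/K

ΔS_hot = −Q/T_H = −18100/748 = -24.2 J/K and ΔS_cold = +Q/T_C = 18100/219 = 82.65 J/K.
ΔS_total = -24.2 + 82.65 = 58.5 J/K, positive as the second law requires.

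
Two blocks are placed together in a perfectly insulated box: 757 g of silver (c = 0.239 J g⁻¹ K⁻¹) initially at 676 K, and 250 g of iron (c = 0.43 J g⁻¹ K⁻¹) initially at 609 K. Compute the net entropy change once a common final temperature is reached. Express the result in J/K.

Energy balance: T_f = (m₁c₁T₁ + m₂c₂T₂)/(m₁c₁ + m₂c₂) = 651.03 K.
ΔS₁ = m₁c₁ ln(T_f/T₁) = 180.923 × ln(651.03/676) = -6.81 J/K.
ΔS₂ = m₂c₂ ln(T_f/T₂) = 107.5 × ln(651.03/609) = 7.174 J/K.
ΔS_total = -6.81 + 7.174 = 0.364 J/K.

ΔS_total = 0.364 J/K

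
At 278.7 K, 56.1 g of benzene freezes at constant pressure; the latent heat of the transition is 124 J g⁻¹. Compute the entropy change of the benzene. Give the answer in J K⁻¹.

Heat released by the substance: Q = −mL = −56.1 × 124 = −6956.4 J.
At constant T, ΔS = Q_rev/T = −6956.4 / 278.7 = -25 J/K.

ΔS = -25 J/K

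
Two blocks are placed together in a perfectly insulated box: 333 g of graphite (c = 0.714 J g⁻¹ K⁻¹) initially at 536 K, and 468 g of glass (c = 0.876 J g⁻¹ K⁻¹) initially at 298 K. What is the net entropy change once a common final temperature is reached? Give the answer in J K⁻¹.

ΔS_total = 26.9 J/K

Energy balance: T_f = (m₁c₁T₁ + m₂c₂T₂)/(m₁c₁ + m₂c₂) = 385.36 K.
ΔS₁ = m₁c₁ ln(T_f/T₁) = 237.762 × ln(385.36/536) = -78.4495 J/K.
ΔS₂ = m₂c₂ ln(T_f/T₂) = 409.968 × ln(385.36/298) = 105.399 J/K.
ΔS_total = -78.4495 + 105.399 = 26.9 J/K.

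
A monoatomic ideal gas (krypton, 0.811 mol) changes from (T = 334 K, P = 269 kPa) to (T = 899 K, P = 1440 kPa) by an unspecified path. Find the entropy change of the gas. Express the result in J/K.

ΔS = 5.38 J/K

ΔS = nC_p ln(T₂/T₁) − nR ln(P₂/P₁), with C_p = 5R/2 = 20.79 J mol⁻¹ K⁻¹ for a monoatomic ideal gas.
ΔS = 0.811 × [20.79 × ln(899/334) − 8.314 × ln(1440/269)] = 5.38 J/K.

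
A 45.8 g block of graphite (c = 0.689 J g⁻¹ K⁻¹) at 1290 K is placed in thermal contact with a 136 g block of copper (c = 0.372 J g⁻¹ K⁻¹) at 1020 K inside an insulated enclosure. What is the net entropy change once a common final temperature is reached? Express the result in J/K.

Energy balance: T_f = (m₁c₁T₁ + m₂c₂T₂)/(m₁c₁ + m₂c₂) = 1123.7 K.
ΔS₁ = m₁c₁ ln(T_f/T₁) = 31.5562 × ln(1123.7/1290) = -4.3548 J/K.
ΔS₂ = m₂c₂ ln(T_f/T₂) = 50.592 × ln(1123.7/1020) = 4.8993 J/K.
ΔS_total = -4.3548 + 4.8993 = 0.545 J/K.

ΔS_total = 0.545 J/K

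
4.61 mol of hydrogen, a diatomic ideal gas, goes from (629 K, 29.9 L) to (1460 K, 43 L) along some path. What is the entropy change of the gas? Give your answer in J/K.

Entropy is a state function: ΔS = nC_V ln(T₂/T₁) + nR ln(V₂/V₁), with C_V = 5R/2 = 20.79 J mol⁻¹ K⁻¹ for a diatomic ideal gas.
ΔS = 4.61 × [20.79 × ln(1460/629) + 8.314 × ln(43/29.9)] = 94.6 J/K.

ΔS = 94.6 J/K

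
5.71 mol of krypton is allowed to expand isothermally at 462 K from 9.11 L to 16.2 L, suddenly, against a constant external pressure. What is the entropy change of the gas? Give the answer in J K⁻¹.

ΔS_gas = 27.3 J/K

Entropy is a state function, so ΔS_gas depends only on the end states.
For an isothermal ideal gas ΔS_gas = nR ln(V₂/V₁) = 5.71 × 8.314 × ln(16.2/9.11) = 27.3 J/K.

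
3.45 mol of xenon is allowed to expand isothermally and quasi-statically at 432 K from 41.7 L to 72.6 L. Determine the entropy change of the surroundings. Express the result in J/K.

ΔS_surr = -15.9 J/K

For an isothermal ideal gas ΔS_gas = nR ln(V₂/V₁) = 3.45 × 8.314 × ln(72.6/41.7) = 15.9 J/K.
The process is reversible, so ΔS_surr = −ΔS_gas = -15.9 J/K and ΔS_universe = 0.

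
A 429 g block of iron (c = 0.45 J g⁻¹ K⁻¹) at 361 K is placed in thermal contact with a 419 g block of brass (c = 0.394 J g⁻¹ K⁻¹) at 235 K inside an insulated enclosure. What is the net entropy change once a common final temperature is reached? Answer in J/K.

Energy balance: T_f = (m₁c₁T₁ + m₂c₂T₂)/(m₁c₁ + m₂c₂) = 302.92 K.
ΔS₁ = m₁c₁ ln(T_f/T₁) = 193.05 × ln(302.92/361) = -33.86 J/K.
ΔS₂ = m₂c₂ ln(T_f/T₂) = 165.086 × ln(302.92/235) = 41.91 J/K.
ΔS_total = -33.86 + 41.91 = 8.05 J/K.

ΔS_total = 8.05 J/K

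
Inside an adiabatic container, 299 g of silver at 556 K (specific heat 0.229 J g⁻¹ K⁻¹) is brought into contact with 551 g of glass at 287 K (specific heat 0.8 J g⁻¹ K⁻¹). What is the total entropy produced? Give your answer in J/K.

ΔS_total = 15.2 J/K

Energy balance: T_f = (m₁c₁T₁ + m₂c₂T₂)/(m₁c₁ + m₂c₂) = 323.17 K.
ΔS₁ = m₁c₁ ln(T_f/T₁) = 68.471 × ln(323.17/556) = -37.15 J/K.
ΔS₂ = m₂c₂ ln(T_f/T₂) = 440.8 × ln(323.17/287) = 52.32 J/K.
ΔS_total = -37.15 + 52.32 = 15.2 J/K.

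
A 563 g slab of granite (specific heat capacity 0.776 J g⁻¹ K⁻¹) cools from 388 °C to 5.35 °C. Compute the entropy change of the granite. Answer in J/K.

ΔS = -378 J/K

In kelvin: T₁ = 661.15 K, T₂ = 278.5 K. ΔS = ∫dQ_rev/T = m c ln(T₂/T₁) = 563 × 0.776 × ln(278.5/661.15) = -378 J/K.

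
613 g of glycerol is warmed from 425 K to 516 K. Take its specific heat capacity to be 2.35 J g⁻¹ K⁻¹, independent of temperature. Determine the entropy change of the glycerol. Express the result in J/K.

ΔS = 279 J/K

ΔS = ∫dQ_rev/T = m c ln(T₂/T₁) = 613 × 2.35 × ln(516/425) = 279 J/K.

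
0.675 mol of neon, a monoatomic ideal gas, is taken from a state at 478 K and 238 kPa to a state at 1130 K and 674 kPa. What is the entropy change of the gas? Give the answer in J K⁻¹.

ΔS = 6.23 J/K

ΔS = nC_p ln(T₂/T₁) − nR ln(P₂/P₁), with C_p = 5R/2 = 20.79 J mol⁻¹ K⁻¹ for a monoatomic ideal gas.
ΔS = 0.675 × [20.79 × ln(1130/478) − 8.314 × ln(674/238)] = 6.23 J/K.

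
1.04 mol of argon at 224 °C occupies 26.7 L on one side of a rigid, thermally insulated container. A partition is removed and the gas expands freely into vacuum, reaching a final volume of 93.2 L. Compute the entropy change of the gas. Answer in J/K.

No heat is exchanged and no work is done, so the ideal-gas temperature stays constant.
Entropy is a state function; using a reversible isothermal path, ΔS_gas = nR ln(V₂/V₁) = 1.04 × 8.314 × ln(93.2/26.7) = 10.8 J/K.

ΔS_gas = 10.8 J/K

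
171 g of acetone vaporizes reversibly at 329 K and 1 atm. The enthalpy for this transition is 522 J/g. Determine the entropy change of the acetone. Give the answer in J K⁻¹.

ΔS = 271 J/K

Heat absorbed by the substance: Q = mL = 171 × 522 = 89262 J.
At constant T, ΔS = Q_rev/T = 89262 / 329 = 271 J/K.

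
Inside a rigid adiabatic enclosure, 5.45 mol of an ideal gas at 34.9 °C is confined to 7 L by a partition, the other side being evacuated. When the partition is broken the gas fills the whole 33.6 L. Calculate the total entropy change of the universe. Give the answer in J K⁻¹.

No heat is exchanged and no work is done, so the ideal-gas temperature stays constant.
Entropy is a state function; using a reversible isothermal path, ΔS_gas = nR ln(V₂/V₁) = 5.45 × 8.314 × ln(33.6/7) = 71.1 J/K.
The insulated surroundings exchange no heat, so ΔS_surr = 0 and ΔS_universe = ΔS_gas.

ΔS_universe = 71.1 J/K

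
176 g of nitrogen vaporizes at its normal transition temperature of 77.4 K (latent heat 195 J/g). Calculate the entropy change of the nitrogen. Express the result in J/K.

ΔS = 443 J/K

Heat absorbed by the substance: Q = mL = 176 × 195 = 34320 J.
At constant T, ΔS = Q_rev/T = 34320 / 77.4 = 443 J/K.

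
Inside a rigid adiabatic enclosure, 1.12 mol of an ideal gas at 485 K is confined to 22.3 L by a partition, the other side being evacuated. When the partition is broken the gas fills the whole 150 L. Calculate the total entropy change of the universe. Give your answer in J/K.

No heat is exchanged and no work is done, so the ideal-gas temperature stays constant.
Entropy is a state function; using a reversible isothermal path, ΔS_gas = nR ln(V₂/V₁) = 1.12 × 8.314 × ln(150/22.3) = 17.7 J/K.
The insulated surroundings exchange no heat, so ΔS_surr = 0 and ΔS_universe = ΔS_gas.

ΔS_universe = 17.7 J/K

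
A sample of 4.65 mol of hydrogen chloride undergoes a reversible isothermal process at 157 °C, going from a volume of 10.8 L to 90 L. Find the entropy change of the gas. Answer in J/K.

ΔS_gas = 82 J/K

For an isothermal ideal gas ΔS_gas = nR ln(V₂/V₁) = 4.65 × 8.314 × ln(90/10.8) = 82 J/K.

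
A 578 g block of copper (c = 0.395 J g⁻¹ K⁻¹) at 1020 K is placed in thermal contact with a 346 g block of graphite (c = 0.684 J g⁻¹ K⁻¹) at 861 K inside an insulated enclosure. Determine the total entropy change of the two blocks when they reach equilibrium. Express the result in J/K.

Energy balance: T_f = (m₁c₁T₁ + m₂c₂T₂)/(m₁c₁ + m₂c₂) = 939.07 K.
ΔS₁ = m₁c₁ ln(T_f/T₁) = 228.31 × ln(939.07/1020) = -18.87 J/K.
ΔS₂ = m₂c₂ ln(T_f/T₂) = 236.664 × ln(939.07/861) = 20.54 J/K.
ΔS_total = -18.87 + 20.54 = 1.67 J/K.

ΔS_total = 1.67 J/K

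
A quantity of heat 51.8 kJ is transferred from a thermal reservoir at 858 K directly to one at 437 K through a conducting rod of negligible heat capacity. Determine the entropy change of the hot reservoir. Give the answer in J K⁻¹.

ΔS_hot = -60.4 J/K

The hot reservoir loses heat Q, so ΔS_hot = −Q/T_H = −51800/858 = -60.4 J/K.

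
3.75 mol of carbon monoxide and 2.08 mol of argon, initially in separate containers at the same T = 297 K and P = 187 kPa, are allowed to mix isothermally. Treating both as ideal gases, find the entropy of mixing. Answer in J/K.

ΔS_mix = 31.6 J/K

Mole fractions: x_A = 3.75/5.83 = 0.643, x_B = 0.357.
ΔS_mix = −R(n_A ln x_A + n_B ln x_B) = −8.314 × (3.75 ln 0.643 + 2.08 ln 0.357) = 31.6 J/K.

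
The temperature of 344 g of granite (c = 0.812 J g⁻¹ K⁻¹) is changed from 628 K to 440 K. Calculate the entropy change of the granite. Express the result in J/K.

ΔS = -99.4 J/K

ΔS = ∫dQ_rev/T = m c ln(T₂/T₁) = 344 × 0.812 × ln(440/628) = -99.4 J/K.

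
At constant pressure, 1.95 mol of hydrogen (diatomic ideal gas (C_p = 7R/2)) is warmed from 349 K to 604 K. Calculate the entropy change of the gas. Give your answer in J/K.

ΔS = 31.1 J/K

At constant pressure, ΔS = nC_p ln(T₂/T₁) with C_p = 7R/2 = 29.1 J mol⁻¹ K⁻¹.
ΔS = 1.95 × 29.1 × ln(604/349) = 31.1 J/K.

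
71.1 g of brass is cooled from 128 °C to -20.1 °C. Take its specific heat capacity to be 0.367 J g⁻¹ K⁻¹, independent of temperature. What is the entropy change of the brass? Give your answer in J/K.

In kelvin: T₁ = 401.15 K, T₂ = 253.05 K. ΔS = ∫dQ_rev/T = m c ln(T₂/T₁) = 71.1 × 0.367 × ln(253.05/401.15) = -12 J/K.

ΔS = -12 J/K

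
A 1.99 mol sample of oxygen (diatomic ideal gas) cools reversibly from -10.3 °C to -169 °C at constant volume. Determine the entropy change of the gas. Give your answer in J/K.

ΔS = -38.3 J/K

In kelvin: T₁ = 262.85 K, T₂ = 104.15 K. At constant volume, ΔS = nC_V ln(T₂/T₁) with C_V = 5R/2 = 20.79 J mol⁻¹ K⁻¹.
ΔS = 1.99 × 20.79 × ln(104.15/262.85) = -38.3 J/K.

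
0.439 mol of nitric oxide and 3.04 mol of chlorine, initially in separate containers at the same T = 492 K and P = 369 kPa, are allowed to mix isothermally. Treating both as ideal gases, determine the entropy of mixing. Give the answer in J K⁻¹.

Mole fractions: x_A = 0.439/3.48 = 0.126, x_B = 0.874.
ΔS_mix = −R(n_A ln x_A + n_B ln x_B) = −8.314 × (0.439 ln 0.126 + 3.04 ln 0.874) = 11 J/K.

ΔS_mix = 11 J/K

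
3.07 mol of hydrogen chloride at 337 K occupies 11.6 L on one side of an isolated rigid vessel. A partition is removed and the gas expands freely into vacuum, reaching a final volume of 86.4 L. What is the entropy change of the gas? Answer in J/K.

No heat is exchanged and no work is done, so the ideal-gas temperature stays constant.
Entropy is a state function; using a reversible isothermal path, ΔS_gas = nR ln(V₂/V₁) = 3.07 × 8.314 × ln(86.4/11.6) = 51.3 J/K.

ΔS_gas = 51.3 J/K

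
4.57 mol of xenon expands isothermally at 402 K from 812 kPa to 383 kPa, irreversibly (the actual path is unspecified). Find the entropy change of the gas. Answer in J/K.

Entropy is a state function, so ΔS_gas depends only on the end states.
For an isothermal ideal gas ΔS_gas = nR ln(P₁/P₂) = 4.57 × 8.314 × ln(812/383) = 28.6 J/K.

ΔS_gas = 28.6 J/K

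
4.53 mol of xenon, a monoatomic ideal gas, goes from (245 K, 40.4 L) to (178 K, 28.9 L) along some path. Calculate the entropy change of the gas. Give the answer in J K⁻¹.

ΔS = -30.7 J/K

Entropy is a state function: ΔS = nC_V ln(T₂/T₁) + nR ln(V₂/V₁), with C_V = 3R/2 = 12.47 J mol⁻¹ K⁻¹ for a monoatomic ideal gas.
ΔS = 4.53 × [12.47 × ln(178/245) + 8.314 × ln(28.9/40.4)] = -30.7 J/K.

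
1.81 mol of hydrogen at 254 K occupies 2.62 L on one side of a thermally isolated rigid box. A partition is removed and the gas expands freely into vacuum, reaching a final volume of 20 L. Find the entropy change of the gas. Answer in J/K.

ΔS_gas = 30.6 J/K

For an ideal gas in free expansion Q = 0 and W = 0, so T is unchanged.
Entropy is a state function; using a reversible isothermal path, ΔS_gas = nR ln(V₂/V₁) = 1.81 × 8.314 × ln(20/2.62) = 30.6 J/K.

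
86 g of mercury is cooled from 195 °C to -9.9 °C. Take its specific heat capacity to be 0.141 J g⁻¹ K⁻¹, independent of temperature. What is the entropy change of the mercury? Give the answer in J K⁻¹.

In kelvin: T₁ = 468.15 K, T₂ = 263.25 K. ΔS = ∫dQ_rev/T = m c ln(T₂/T₁) = 86 × 0.141 × ln(263.25/468.15) = -6.98 J/K.

ΔS = -6.98 J/K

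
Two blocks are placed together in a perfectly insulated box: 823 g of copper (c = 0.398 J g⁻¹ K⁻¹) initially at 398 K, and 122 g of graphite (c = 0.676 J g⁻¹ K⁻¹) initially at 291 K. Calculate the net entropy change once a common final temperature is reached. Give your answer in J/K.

Energy balance: T_f = (m₁c₁T₁ + m₂c₂T₂)/(m₁c₁ + m₂c₂) = 376.48 K.
ΔS₁ = m₁c₁ ln(T_f/T₁) = 327.554 × ln(376.48/398) = -18.21 J/K.
ΔS₂ = m₂c₂ ln(T_f/T₂) = 82.472 × ln(376.48/291) = 21.24 J/K.
ΔS_total = -18.21 + 21.24 = 3.03 J/K.

ΔS_total = 3.03 J/K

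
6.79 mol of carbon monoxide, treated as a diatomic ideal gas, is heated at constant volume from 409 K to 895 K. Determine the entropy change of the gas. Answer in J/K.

ΔS = 111 J/K

At constant volume, ΔS = nC_V ln(T₂/T₁) with C_V = 5R/2 = 20.79 J mol⁻¹ K⁻¹.
ΔS = 6.79 × 20.79 × ln(895/409) = 111 J/K.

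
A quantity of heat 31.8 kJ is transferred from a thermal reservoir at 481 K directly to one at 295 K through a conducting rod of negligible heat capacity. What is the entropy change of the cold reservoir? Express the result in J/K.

The cold reservoir gains heat Q, so ΔS_cold = +Q/T_C = 31800/295 = 108 J/K.

ΔS_cold = 108 J/K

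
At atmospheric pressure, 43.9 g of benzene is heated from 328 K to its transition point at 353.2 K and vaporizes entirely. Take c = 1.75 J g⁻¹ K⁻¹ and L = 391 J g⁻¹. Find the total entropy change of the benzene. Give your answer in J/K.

Warming step: ΔS₁ = m c ln(T_tr/T_i) = 43.9 × 1.75 × ln(353.2/328) = 5.687 J/K.
Phase change: ΔS₂ = +mL/T_tr = 43.9 × 391 / 353.2 = 48.6 J/K.
ΔS_total = (5.687) + (48.6) = 54.3 J/K.

ΔS = 54.3 J/K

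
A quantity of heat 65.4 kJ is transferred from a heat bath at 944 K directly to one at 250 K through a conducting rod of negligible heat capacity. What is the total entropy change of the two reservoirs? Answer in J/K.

ΔS_hot = −Q/T_H = −65400/944 = -69.28 J/K and ΔS_cold = +Q/T_C = 65400/250 = 261.6 J/K.
ΔS_total = -69.28 + 261.6 = 192 J/K, positive as the second law requires.

ΔS_total = 192 J/K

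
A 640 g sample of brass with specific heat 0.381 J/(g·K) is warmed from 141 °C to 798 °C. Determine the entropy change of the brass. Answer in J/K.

ΔS = 232 J/K

In kelvin: T₁ = 414.15 K, T₂ = 1071.15 K. ΔS = ∫dQ_rev/T = m c ln(T₂/T₁) = 640 × 0.381 × ln(1071.15/414.15) = 232 J/K.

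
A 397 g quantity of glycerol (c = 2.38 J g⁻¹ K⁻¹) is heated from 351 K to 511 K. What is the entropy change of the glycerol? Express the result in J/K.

ΔS = ∫dQ_rev/T = m c ln(T₂/T₁) = 397 × 2.38 × ln(511/351) = 355 J/K.

ΔS = 355 J/K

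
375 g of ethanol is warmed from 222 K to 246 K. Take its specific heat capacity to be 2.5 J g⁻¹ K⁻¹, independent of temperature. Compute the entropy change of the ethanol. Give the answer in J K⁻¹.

ΔS = ∫dQ_rev/T = m c ln(T₂/T₁) = 375 × 2.5 × ln(246/222) = 96.2 J/K.

ΔS = 96.2 J/K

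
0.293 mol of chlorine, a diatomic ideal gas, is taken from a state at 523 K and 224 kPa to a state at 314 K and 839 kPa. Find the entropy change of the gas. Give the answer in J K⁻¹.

ΔS = nC_p ln(T₂/T₁) − nR ln(P₂/P₁), with C_p = 7R/2 = 29.1 J mol⁻¹ K⁻¹ for a diatomic ideal gas.
ΔS = 0.293 × [29.1 × ln(314/523) − 8.314 × ln(839/224)] = -7.57 J/K.

ΔS = -7.57 J/K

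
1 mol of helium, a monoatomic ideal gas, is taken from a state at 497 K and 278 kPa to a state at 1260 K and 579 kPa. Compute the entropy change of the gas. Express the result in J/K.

ΔS = 13.2 J/K

ΔS = nC_p ln(T₂/T₁) − nR ln(P₂/P₁), with C_p = 5R/2 = 20.79 J mol⁻¹ K⁻¹ for a monoatomic ideal gas.
ΔS = 1 × [20.79 × ln(1260/497) − 8.314 × ln(579/278)] = 13.2 J/K.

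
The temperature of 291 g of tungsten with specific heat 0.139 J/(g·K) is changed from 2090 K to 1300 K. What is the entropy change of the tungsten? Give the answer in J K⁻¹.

ΔS = -19.2 J/K

ΔS = ∫dQ_rev/T = m c ln(T₂/T₁) = 291 × 0.139 × ln(1300/2090) = -19.2 J/K.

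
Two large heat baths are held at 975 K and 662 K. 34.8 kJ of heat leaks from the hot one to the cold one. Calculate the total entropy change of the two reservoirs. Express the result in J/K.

ΔS_hot = −Q/T_H = −34800/975 = -35.69 J/K and ΔS_cold = +Q/T_C = 34800/662 = 52.57 J/K.
ΔS_total = -35.69 + 52.57 = 16.9 J/K, positive as the second law requires.

ΔS_total = 16.9 J/K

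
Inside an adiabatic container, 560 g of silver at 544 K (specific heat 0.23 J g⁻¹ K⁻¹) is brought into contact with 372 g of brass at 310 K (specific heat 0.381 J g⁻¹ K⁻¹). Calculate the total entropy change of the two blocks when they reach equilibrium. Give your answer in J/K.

ΔS_total = 10.6 J/K

Energy balance: T_f = (m₁c₁T₁ + m₂c₂T₂)/(m₁c₁ + m₂c₂) = 421.41 K.
ΔS₁ = m₁c₁ ln(T_f/T₁) = 128.8 × ln(421.41/544) = -32.89 J/K.
ΔS₂ = m₂c₂ ln(T_f/T₂) = 141.732 × ln(421.41/310) = 43.52 J/K.
ΔS_total = -32.89 + 43.52 = 10.6 J/K.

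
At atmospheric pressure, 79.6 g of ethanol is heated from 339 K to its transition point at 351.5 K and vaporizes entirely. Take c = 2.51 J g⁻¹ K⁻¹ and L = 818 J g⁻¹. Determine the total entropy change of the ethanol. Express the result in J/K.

Warming step: ΔS₁ = m c ln(T_tr/T_i) = 79.6 × 2.51 × ln(351.5/339) = 7.235 J/K.
Phase change: ΔS₂ = +mL/T_tr = 79.6 × 818 / 351.5 = 185.2 J/K.
ΔS_total = (7.235) + (185.2) = 192 J/K.

ΔS = 192 J/K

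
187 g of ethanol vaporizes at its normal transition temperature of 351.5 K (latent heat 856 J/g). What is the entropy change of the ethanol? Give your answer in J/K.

ΔS = 455 J/K

Heat absorbed by the substance: Q = mL = 187 × 856 = 160072 J.
At constant T, ΔS = Q_rev/T = 160072 / 351.5 = 455 J/K.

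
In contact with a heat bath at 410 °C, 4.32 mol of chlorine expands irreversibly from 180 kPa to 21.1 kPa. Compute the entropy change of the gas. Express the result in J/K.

Entropy is a state function, so ΔS_gas depends only on the end states.
For an isothermal ideal gas ΔS_gas = nR ln(P₁/P₂) = 4.32 × 8.314 × ln(180/21.1) = 77 J/K.

ΔS_gas = 77 J/K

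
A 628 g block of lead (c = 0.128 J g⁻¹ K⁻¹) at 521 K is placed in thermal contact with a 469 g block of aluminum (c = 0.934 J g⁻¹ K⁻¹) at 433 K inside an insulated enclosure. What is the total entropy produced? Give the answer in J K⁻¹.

ΔS_total = 1.21 J/K

Energy balance: T_f = (m₁c₁T₁ + m₂c₂T₂)/(m₁c₁ + m₂c₂) = 446.64 K.
ΔS₁ = m₁c₁ ln(T_f/T₁) = 80.384 × ln(446.64/521) = -12.38 J/K.
ΔS₂ = m₂c₂ ln(T_f/T₂) = 438.046 × ln(446.64/433) = 13.59 J/K.
ΔS_total = -12.38 + 13.59 = 1.21 J/K.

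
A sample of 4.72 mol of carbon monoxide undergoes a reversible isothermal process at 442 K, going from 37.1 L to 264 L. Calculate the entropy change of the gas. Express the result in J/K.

ΔS_gas = 77 J/K

For an isothermal ideal gas ΔS_gas = nR ln(V₂/V₁) = 4.72 × 8.314 × ln(264/37.1) = 77 J/K.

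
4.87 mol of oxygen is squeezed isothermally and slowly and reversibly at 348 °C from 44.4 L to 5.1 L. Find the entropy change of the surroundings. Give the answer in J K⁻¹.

ΔS_surr = 87.6 J/K

For an isothermal ideal gas ΔS_gas = nR ln(V₂/V₁) = 4.87 × 8.314 × ln(5.1/44.4) = -87.6 J/K.
The process is reversible, so ΔS_surr = −ΔS_gas = 87.6 J/K and ΔS_universe = 0.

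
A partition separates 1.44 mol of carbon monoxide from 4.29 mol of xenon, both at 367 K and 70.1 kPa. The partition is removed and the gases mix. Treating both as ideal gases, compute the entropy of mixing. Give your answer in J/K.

ΔS_mix = 26.9 J/K

Mole fractions: x_A = 1.44/5.73 = 0.251, x_B = 0.749.
ΔS_mix = −R(n_A ln x_A + n_B ln x_B) = −8.314 × (1.44 ln 0.251 + 4.29 ln 0.749) = 26.9 J/K.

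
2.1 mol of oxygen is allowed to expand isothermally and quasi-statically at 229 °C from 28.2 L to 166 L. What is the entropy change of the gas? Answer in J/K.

ΔS_gas = 30.9 J/K

For an isothermal ideal gas ΔS_gas = nR ln(V₂/V₁) = 2.1 × 8.314 × ln(166/28.2) = 30.9 J/K.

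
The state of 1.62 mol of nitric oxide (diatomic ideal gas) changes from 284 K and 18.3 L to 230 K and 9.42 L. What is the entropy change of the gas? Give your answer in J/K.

Entropy is a state function: ΔS = nC_V ln(T₂/T₁) + nR ln(V₂/V₁), with C_V = 5R/2 = 20.79 J mol⁻¹ K⁻¹ for a diatomic ideal gas.
ΔS = 1.62 × [20.79 × ln(230/284) + 8.314 × ln(9.42/18.3)] = -16 J/K.

ΔS = -16 J/K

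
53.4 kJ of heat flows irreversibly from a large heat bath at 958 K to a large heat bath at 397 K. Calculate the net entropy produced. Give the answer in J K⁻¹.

ΔS_hot = −Q/T_H = −53400/958 = -55.74 J/K and ΔS_cold = +Q/T_C = 53400/397 = 134.5 J/K.
ΔS_total = -55.74 + 134.5 = 78.8 J/K, positive as the second law requires.

ΔS_total = 78.8 J/K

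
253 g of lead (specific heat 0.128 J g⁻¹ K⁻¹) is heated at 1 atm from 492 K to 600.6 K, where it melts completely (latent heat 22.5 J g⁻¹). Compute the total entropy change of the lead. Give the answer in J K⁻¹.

Warming step: ΔS₁ = m c ln(T_tr/T_i) = 253 × 0.128 × ln(600.6/492) = 6.459 J/K.
Phase change: ΔS₂ = +mL/T_tr = 253 × 22.5 / 600.6 = 9.478 J/K.
ΔS_total = (6.459) + (9.478) = 15.9 J/K.

ΔS = 15.9 J/K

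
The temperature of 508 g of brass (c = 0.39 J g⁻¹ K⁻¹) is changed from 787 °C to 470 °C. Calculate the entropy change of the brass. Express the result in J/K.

In kelvin: T₁ = 1060.15 K, T₂ = 743.15 K. ΔS = ∫dQ_rev/T = m c ln(T₂/T₁) = 508 × 0.39 × ln(743.15/1060.15) = -70.4 J/K.

ΔS = -70.4 J/K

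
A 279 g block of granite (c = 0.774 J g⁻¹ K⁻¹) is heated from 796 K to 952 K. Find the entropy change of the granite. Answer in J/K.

ΔS = ∫dQ_rev/T = m c ln(T₂/T₁) = 279 × 0.774 × ln(952/796) = 38.6 J/K.

ΔS = 38.6 J/K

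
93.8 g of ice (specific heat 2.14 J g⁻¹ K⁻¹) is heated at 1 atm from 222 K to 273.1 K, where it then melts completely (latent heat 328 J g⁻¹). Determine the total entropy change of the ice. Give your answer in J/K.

Warming step: ΔS₁ = m c ln(T_tr/T_i) = 93.8 × 2.14 × ln(273.1/222) = 41.58 J/K.
Phase change: ΔS₂ = +mL/T_tr = 93.8 × 328 / 273.1 = 112.7 J/K.
ΔS_total = (41.58) + (112.7) = 154 J/K.

ΔS = 154 J/K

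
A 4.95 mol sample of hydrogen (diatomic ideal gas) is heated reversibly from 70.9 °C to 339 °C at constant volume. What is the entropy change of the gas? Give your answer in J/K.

ΔS = 59.3 J/K

In kelvin: T₁ = 344.05 K, T₂ = 612.15 K. At constant volume, ΔS = nC_V ln(T₂/T₁) with C_V = 5R/2 = 20.79 J mol⁻¹ K⁻¹.
ΔS = 4.95 × 20.79 × ln(612.15/344.05) = 59.3 J/K.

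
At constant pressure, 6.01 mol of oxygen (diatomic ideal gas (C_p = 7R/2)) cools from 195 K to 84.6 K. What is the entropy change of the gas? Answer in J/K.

At constant pressure, ΔS = nC_p ln(T₂/T₁) with C_p = 7R/2 = 29.1 J mol⁻¹ K⁻¹.
ΔS = 6.01 × 29.1 × ln(84.6/195) = -146 J/K.

ΔS = -146 J/K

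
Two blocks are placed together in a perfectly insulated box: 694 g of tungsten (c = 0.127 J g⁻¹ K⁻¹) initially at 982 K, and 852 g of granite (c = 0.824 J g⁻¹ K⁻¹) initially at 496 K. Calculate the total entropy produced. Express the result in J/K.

ΔS_total = 21.8 J/K

Energy balance: T_f = (m₁c₁T₁ + m₂c₂T₂)/(m₁c₁ + m₂c₂) = 550.21 K.
ΔS₁ = m₁c₁ ln(T_f/T₁) = 88.138 × ln(550.21/982) = -51.06 J/K.
ΔS₂ = m₂c₂ ln(T_f/T₂) = 702.048 × ln(550.21/496) = 72.82 J/K.
ΔS_total = -51.06 + 72.82 = 21.8 J/K.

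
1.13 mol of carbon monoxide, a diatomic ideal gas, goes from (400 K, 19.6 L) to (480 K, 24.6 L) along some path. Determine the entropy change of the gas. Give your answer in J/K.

ΔS = 6.42 J/K

Entropy is a state function: ΔS = nC_V ln(T₂/T₁) + nR ln(V₂/V₁), with C_V = 5R/2 = 20.79 J mol⁻¹ K⁻¹ for a diatomic ideal gas.
ΔS = 1.13 × [20.79 × ln(480/400) + 8.314 × ln(24.6/19.6)] = 6.42 J/K.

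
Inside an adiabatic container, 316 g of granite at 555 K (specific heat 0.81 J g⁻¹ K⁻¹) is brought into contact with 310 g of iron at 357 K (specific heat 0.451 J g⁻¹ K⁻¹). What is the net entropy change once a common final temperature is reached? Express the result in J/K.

Energy balance: T_f = (m₁c₁T₁ + m₂c₂T₂)/(m₁c₁ + m₂c₂) = 485.05 K.
ΔS₁ = m₁c₁ ln(T_f/T₁) = 255.96 × ln(485.05/555) = -34.48 J/K.
ΔS₂ = m₂c₂ ln(T_f/T₂) = 139.81 × ln(485.05/357) = 42.86 J/K.
ΔS_total = -34.48 + 42.86 = 8.38 J/K.

ΔS_total = 8.38 J/K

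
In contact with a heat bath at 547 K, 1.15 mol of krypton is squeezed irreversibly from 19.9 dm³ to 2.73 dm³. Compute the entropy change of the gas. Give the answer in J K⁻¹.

ΔS_gas = -19 J/K

Entropy is a state function, so ΔS_gas depends only on the end states.
For an isothermal ideal gas ΔS_gas = nR ln(V₂/V₁) = 1.15 × 8.314 × ln(2.73/19.9) = -19 J/K.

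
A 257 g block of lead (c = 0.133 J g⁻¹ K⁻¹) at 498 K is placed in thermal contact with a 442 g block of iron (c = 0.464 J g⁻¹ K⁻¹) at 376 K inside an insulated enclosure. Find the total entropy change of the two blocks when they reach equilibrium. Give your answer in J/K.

ΔS_total = 1.24 J/K

Energy balance: T_f = (m₁c₁T₁ + m₂c₂T₂)/(m₁c₁ + m₂c₂) = 393.43 K.
ΔS₁ = m₁c₁ ln(T_f/T₁) = 34.181 × ln(393.43/498) = -8.056 J/K.
ΔS₂ = m₂c₂ ln(T_f/T₂) = 205.088 × ln(393.43/376) = 9.293 J/K.
ΔS_total = -8.056 + 9.293 = 1.24 J/K.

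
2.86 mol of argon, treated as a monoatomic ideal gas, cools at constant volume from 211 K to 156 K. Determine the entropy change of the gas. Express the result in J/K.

At constant volume, ΔS = nC_V ln(T₂/T₁) with C_V = 3R/2 = 12.47 J mol⁻¹ K⁻¹.
ΔS = 2.86 × 12.47 × ln(156/211) = -10.8 J/K.

ΔS = -10.8 J/K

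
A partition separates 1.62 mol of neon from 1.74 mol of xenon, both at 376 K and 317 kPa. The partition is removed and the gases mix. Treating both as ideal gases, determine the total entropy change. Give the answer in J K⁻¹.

Mole fractions: x_A = 1.62/3.36 = 0.482, x_B = 0.518.
ΔS_mix = −R(n_A ln x_A + n_B ln x_B) = −8.314 × (1.62 ln 0.482 + 1.74 ln 0.518) = 19.3 J/K.

ΔS_mix = 19.3 J/K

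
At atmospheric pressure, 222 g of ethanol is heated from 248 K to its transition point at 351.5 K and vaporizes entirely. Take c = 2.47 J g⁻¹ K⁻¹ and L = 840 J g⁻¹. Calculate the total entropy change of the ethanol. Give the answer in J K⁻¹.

Warming step: ΔS₁ = m c ln(T_tr/T_i) = 222 × 2.47 × ln(351.5/248) = 191.3 J/K.
Phase change: ΔS₂ = +mL/T_tr = 222 × 840 / 351.5 = 530.5 J/K.
ΔS_total = (191.3) + (530.5) = 722 J/K.

ΔS = 722 J/K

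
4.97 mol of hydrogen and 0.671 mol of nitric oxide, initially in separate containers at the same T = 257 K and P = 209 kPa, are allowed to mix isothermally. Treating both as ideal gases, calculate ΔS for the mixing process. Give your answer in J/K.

Mole fractions: x_A = 4.97/5.64 = 0.881, x_B = 0.119.
ΔS_mix = −R(n_A ln x_A + n_B ln x_B) = −8.314 × (4.97 ln 0.881 + 0.671 ln 0.119) = 17.1 J/K.

ΔS_mix = 17.1 J/K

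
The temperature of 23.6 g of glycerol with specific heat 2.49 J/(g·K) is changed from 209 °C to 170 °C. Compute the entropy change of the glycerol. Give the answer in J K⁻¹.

ΔS = -4.96 J/K

In kelvin: T₁ = 482.15 K, T₂ = 443.15 K. ΔS = ∫dQ_rev/T = m c ln(T₂/T₁) = 23.6 × 2.49 × ln(443.15/482.15) = -4.96 J/K.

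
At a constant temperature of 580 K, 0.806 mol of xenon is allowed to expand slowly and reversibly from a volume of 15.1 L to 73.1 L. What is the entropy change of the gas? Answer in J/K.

ΔS_gas = 10.6 J/K

For an isothermal ideal gas ΔS_gas = nR ln(V₂/V₁) = 0.806 × 8.314 × ln(73.1/15.1) = 10.6 J/K.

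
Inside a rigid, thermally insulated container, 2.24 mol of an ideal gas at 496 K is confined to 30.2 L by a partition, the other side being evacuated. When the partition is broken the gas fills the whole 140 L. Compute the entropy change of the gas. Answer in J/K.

No heat is exchanged and no work is done, so the ideal-gas temperature stays constant.
Entropy is a state function; using a reversible isothermal path, ΔS_gas = nR ln(V₂/V₁) = 2.24 × 8.314 × ln(140/30.2) = 28.6 J/K.

ΔS_gas = 28.6 J/K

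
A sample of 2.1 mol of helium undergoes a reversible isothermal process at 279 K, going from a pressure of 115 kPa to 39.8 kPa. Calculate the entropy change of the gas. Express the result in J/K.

For an isothermal ideal gas ΔS_gas = nR ln(P₁/P₂) = 2.1 × 8.314 × ln(115/39.8) = 18.5 J/K.

ΔS_gas = 18.5 J/K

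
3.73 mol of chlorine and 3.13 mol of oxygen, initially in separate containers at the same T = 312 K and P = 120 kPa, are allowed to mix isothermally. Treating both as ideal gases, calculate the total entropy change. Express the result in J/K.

ΔS_mix = 39.3 J/K

Mole fractions: x_A = 3.73/6.86 = 0.544, x_B = 0.456.
ΔS_mix = −R(n_A ln x_A + n_B ln x_B) = −8.314 × (3.73 ln 0.544 + 3.13 ln 0.456) = 39.3 J/K.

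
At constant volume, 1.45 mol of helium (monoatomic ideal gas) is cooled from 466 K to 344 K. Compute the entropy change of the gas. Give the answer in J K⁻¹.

At constant volume, ΔS = nC_V ln(T₂/T₁) with C_V = 3R/2 = 12.47 J mol⁻¹ K⁻¹.
ΔS = 1.45 × 12.47 × ln(344/466) = -5.49 J/K.

ΔS = -5.49 J/K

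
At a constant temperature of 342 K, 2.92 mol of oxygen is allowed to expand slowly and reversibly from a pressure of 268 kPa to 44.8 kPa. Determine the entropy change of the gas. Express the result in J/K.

For an isothermal ideal gas ΔS_gas = nR ln(P₁/P₂) = 2.92 × 8.314 × ln(268/44.8) = 43.4 J/K.

ΔS_gas = 43.4 J/K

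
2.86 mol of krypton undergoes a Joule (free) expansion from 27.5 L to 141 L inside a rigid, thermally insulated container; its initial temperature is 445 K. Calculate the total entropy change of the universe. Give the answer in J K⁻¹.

No heat is exchanged and no work is done, so the ideal-gas temperature stays constant.
Entropy is a state function; using a reversible isothermal path, ΔS_gas = nR ln(V₂/V₁) = 2.86 × 8.314 × ln(141/27.5) = 38.9 J/K.
The insulated surroundings exchange no heat, so ΔS_surr = 0 and ΔS_universe = ΔS_gas.

ΔS_universe = 38.9 J/K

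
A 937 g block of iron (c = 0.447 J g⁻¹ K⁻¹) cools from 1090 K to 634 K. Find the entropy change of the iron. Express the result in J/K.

ΔS = -227 J/K

ΔS = ∫dQ_rev/T = m c ln(T₂/T₁) = 937 × 0.447 × ln(634/1090) = -227 J/K.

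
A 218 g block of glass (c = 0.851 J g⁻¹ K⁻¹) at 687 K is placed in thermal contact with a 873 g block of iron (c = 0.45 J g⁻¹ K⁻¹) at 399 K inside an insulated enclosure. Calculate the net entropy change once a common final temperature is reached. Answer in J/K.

Energy balance: T_f = (m₁c₁T₁ + m₂c₂T₂)/(m₁c₁ + m₂c₂) = 491.38 K.
ΔS₁ = m₁c₁ ln(T_f/T₁) = 185.518 × ln(491.38/687) = -62.17 J/K.
ΔS₂ = m₂c₂ ln(T_f/T₂) = 392.85 × ln(491.38/399) = 81.81 J/K.
ΔS_total = -62.17 + 81.81 = 19.6 J/K.

ΔS_total = 19.6 J/K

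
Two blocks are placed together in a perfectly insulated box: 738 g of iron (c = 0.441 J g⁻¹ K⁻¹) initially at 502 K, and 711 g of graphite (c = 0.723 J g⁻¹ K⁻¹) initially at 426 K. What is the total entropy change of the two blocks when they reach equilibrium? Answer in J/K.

ΔS_total = 2.72 J/K

Energy balance: T_f = (m₁c₁T₁ + m₂c₂T₂)/(m₁c₁ + m₂c₂) = 455.46 K.
ΔS₁ = m₁c₁ ln(T_f/T₁) = 325.458 × ln(455.46/502) = -31.66 J/K.
ΔS₂ = m₂c₂ ln(T_f/T₂) = 514.053 × ln(455.46/426) = 34.38 J/K.
ΔS_total = -31.66 + 34.38 = 2.72 J/K.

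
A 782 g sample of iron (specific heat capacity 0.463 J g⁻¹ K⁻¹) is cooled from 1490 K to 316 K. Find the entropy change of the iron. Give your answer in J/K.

ΔS = ∫dQ_rev/T = m c ln(T₂/T₁) = 782 × 0.463 × ln(316/1490) = -561 J/K.

ΔS = -561 J/K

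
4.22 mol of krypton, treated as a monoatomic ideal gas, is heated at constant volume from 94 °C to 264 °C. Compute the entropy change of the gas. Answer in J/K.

In kelvin: T₁ = 367.15 K, T₂ = 537.15 K. At constant volume, ΔS = nC_V ln(T₂/T₁) with C_V = 3R/2 = 12.47 J mol⁻¹ K⁻¹.
ΔS = 4.22 × 12.47 × ln(537.15/367.15) = 20 J/K.

ΔS = 20 J/K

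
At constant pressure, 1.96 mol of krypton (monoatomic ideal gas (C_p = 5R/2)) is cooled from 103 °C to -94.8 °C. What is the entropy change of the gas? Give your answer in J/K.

In kelvin: T₁ = 376.15 K, T₂ = 178.35 K. At constant pressure, ΔS = nC_p ln(T₂/T₁) with C_p = 5R/2 = 20.79 J mol⁻¹ K⁻¹.
ΔS = 1.96 × 20.79 × ln(178.35/376.15) = -30.4 J/K.

ΔS = -30.4 J/K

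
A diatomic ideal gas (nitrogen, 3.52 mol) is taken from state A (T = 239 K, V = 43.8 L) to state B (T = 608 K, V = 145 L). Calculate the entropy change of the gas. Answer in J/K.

Entropy is a state function: ΔS = nC_V ln(T₂/T₁) + nR ln(V₂/V₁), with C_V = 5R/2 = 20.79 J mol⁻¹ K⁻¹ for a diatomic ideal gas.
ΔS = 3.52 × [20.79 × ln(608/239) + 8.314 × ln(145/43.8)] = 103 J/K.

ΔS = 103 J/K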